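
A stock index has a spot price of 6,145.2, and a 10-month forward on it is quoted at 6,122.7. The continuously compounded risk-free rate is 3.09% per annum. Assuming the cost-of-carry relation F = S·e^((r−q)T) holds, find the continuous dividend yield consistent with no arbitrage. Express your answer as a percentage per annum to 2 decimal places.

3.53%

From F = S·e^((r−q)T): (r − q) = ln(F/S)/T
ln(6122.7/6145.2) = ln(0.996339) = -0.003668
(r − q) = -0.003668 / (10/12) = -0.004402
q = r − ln(F/S)/T = 0.0309 + 0.004402 = 0.035302
q = 3.53%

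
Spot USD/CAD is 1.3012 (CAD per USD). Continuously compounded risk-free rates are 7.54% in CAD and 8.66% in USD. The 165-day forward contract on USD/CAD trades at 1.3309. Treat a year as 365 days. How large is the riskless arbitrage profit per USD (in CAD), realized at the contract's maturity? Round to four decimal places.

0.0363 per USD (in CAD)

Fair forward: F* = S·e^(carry·T), with carry = (r_CAD − r_USD) = 0.0754 − 0.0866 = -0.0112
F* = 1.3012 · e^(-0.0112 × 165/365) = 1.3012 · e^-0.005063 = 1.3012 × 0.994950 = 1.2946
Market 1.3309 > fair 1.2946: forward overpriced → cash-and-carry (buy spot, short the forward).
At maturity, profit = |F_mkt − F*| = |1.3309 − 1.2946| = 0.0363 per USD (in CAD)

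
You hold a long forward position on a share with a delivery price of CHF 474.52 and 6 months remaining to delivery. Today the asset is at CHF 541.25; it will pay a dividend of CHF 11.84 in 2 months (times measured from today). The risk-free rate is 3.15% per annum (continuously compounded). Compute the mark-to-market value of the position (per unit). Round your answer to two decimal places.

CHF 62.37

PV(remaining dividends) I = 11.84·e^(−0.0315·2/12) = 11.7780
Current forward F = (S − I)·e^(rT) = (541.25 − 11.7780)·e^(0.0315·6/12) = 529.4720 × 1.015875 = 537.8774
Value (long) = (F − K)·e^(−rT) = (537.8774 − 474.52) × 0.984373 = 62.3673
Value = CHF 62.37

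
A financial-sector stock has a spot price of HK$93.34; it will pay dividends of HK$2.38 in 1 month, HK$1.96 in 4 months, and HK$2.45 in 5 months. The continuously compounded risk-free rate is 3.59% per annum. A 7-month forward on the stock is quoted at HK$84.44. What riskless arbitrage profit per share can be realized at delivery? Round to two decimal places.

PV(dividends) I = 2.38·e^(−0.0359·1/12) + 1.96·e^(−0.0359·4/12) + 2.45·e^(−0.0359·5/12) = 6.7232
Fair forward F* = (S − I)·e^(rT) = (93.34 − 6.7232)·e^0.020942 = 86.6168 × 1.021163 = 88.4499
Market HK$84.44 < fair 88.4499: forward underpriced → reverse cash-and-carry (short the stock, invest proceeds at r, pay the dividends, go long the forward).
Profit at T = |F_mkt − F*| = |84.44 − 88.4499| = HK$4.01 per share

HK$4.01 per share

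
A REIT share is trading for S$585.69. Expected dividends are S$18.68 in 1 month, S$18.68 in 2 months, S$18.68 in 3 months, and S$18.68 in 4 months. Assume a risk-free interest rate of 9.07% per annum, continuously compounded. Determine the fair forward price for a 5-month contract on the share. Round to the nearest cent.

S$532.10

PV(dividends) I = 18.68·e^(−0.0907·1/12) + 18.68·e^(−0.0907·2/12) + 18.68·e^(−0.0907·3/12) + 18.68·e^(−0.0907·4/12)
I = 18.5393 + 18.3997 + 18.2612 + 18.1237 = 73.3239
F = (S − I)·e^(rT) = (585.69 − 73.3239) · e^(0.0907·5/12)
= 512.3661 · e^0.037792 = 512.3661 × 1.038515 = S$532.10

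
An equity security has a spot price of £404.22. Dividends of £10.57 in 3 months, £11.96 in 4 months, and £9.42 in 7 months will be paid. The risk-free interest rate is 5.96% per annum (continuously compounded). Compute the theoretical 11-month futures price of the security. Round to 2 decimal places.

£393.93

PV(dividends) I = 10.57·e^(−0.0596·3/12) + 11.96·e^(−0.0596·4/12) + 9.42·e^(−0.0596·7/12)
I = 10.4137 + 11.7247 + 9.0981 = 31.2365
F = (S − I)·e^(rT) = (404.22 − 31.2365) · e^(0.0596·11/12)
= 372.9835 · e^0.054633 = 372.9835 × 1.056153 = £393.93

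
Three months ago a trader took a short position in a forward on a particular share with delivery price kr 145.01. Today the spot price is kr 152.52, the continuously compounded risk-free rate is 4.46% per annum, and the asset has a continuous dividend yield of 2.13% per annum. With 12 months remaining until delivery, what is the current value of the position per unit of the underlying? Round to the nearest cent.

Current fair forward for the remaining 12 months: F = S·e^((r − q)·T), (r − q) = 0.0446 − 0.0213 = 0.0233
F = 152.52 · e^(0.0233 × 12/12) = 152.52 × 1.023574 = 156.1155
Value of long forward = (F − K)·e^(−rT) = (156.1155 − 145.01) · e^(−0.0446·12/12)
= 11.1055 × 0.956380 = 10.62
Short position value = −(long value) = -kr 10.62

-kr 10.62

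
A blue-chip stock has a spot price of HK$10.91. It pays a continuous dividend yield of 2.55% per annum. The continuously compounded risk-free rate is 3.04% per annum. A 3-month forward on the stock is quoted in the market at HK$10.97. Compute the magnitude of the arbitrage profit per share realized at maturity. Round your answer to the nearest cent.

HK$0.05 per share

Fair forward: F* = S·e^(carry·T), with carry = (r − q) = 0.0304 − 0.0255 = 0.0049
F* = 10.91 · e^(0.0049 × 3/12) = 10.91 · e^0.001225 = 10.91 × 1.001226 = HK$10.9234
Market HK$10.97 > fair HK$10.9234: forward overpriced → cash-and-carry (buy spot, short the forward).
At maturity, profit = |F_mkt − F*| = |10.97 − 10.9234| = HK$0.05 per share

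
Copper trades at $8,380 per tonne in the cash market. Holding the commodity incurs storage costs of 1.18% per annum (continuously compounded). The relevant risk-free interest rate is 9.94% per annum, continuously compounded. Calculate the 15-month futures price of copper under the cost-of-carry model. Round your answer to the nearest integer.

Net carry = r + u − y = 0.0994 + 0.0118 − 0.0000 = 0.1112
F = S·e^((r+u−y)T) = 8380 · e^(0.1112 × 15/12) = 8380 · e^0.139000
= 8380 × 1.149124 = $9,630 per tonne

$9,630 per tonne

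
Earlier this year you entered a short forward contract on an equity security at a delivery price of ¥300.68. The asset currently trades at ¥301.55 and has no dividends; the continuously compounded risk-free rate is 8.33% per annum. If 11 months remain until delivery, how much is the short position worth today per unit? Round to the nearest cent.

Current fair forward for the remaining 11 months: F = S·e^(r·T), r = 0.0833
F = 301.55 · e^(0.0833 × 11/12) = 301.55 × 1.079349 = 325.4777
Value of long forward = (F − K)·e^(−rT) = (325.4777 − 300.68) · e^(−0.0833·11/12)
= 24.7977 × 0.926484 = 22.97
Short position value = −(long value) = -¥22.97

-¥22.97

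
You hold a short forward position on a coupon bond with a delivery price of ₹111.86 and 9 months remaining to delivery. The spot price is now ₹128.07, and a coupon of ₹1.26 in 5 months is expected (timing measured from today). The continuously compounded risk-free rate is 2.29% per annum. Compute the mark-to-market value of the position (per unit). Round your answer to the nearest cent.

PV(remaining coupons) I = 1.26·e^(−0.0229·5/12) = 1.2480
Current forward F = (S − I)·e^(rT) = (128.07 − 1.2480)·e^(0.0229·9/12) = 126.8220 × 1.017323 = 129.0189
Value (long) = (F − K)·e^(−rT) = (129.0189 − 111.86) × 0.982972 = 16.8667
Short position value = −(long value) = -₹16.87

-₹16.87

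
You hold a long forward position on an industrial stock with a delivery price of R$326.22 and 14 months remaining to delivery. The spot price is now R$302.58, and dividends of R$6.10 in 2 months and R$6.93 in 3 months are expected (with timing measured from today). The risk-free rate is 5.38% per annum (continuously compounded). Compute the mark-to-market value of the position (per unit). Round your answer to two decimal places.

PV(remaining dividends) I = 6.10·e^(−0.0538·2/12) + 6.93·e^(−0.0538·3/12) = 12.8830
Current forward F = (S − I)·e^(rT) = (302.58 − 12.8830)·e^(0.0538·14/12) = 289.6970 × 1.064778 = 308.4630
Value (long) = (F − K)·e^(−rT) = (308.4630 − 326.22) × 0.939163 = -16.6767
Value = -R$16.68

-R$16.68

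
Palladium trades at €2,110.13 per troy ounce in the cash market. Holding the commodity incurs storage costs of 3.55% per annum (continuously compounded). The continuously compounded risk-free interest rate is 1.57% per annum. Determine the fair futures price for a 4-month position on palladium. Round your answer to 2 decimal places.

Net carry = r + u − y = 0.0157 + 0.0355 − 0.0000 = 0.0512
F = S·e^((r+u−y)T) = 2110.13 · e^(0.0512 × 4/12) = 2110.13 · e^0.01706667
= 2110.13 × 1.01721314 = €2,146.45 per troy ounce

€2,146.45 per troy ounce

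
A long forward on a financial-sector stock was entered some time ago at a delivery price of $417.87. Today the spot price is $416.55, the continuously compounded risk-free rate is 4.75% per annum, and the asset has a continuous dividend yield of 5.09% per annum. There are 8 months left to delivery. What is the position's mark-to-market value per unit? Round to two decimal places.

-$2.19

Current fair forward for the remaining 8 months: F = S·e^((r − q)·T), (r − q) = 0.0475 − 0.0509 = -0.0034
F = 416.55 · e^(-0.0034 × 8/12) = 416.55 × 0.997736 = 415.6069
Value of long forward = (F − K)·e^(−rT) = (415.6069 − 417.87) · e^(−0.0475·8/12)
= -2.2631 × 0.968829 = -2.19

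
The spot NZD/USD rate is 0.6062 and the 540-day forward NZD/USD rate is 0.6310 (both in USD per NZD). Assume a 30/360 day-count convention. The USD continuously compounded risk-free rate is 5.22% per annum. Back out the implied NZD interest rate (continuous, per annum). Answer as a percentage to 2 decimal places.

F = S·e^((r_USD − r_NZD)T) ⇒ r_NZD = r_USD − ln(F/S)/T
ln(0.6310/0.6062) = 0.040096; /(540/360) = 0.026731
r_NZD = 0.0522 − 0.026731 = 0.025469
r_NZD = 2.55%

2.55%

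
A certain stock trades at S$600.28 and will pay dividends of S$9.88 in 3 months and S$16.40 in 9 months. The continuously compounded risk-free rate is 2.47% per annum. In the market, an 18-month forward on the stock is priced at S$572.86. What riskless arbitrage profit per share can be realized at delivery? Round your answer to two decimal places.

PV(dividends) I = 9.88·e^(−0.0247·3/12) + 16.40·e^(−0.0247·9/12) = 25.9182
Fair forward F* = (S − I)·e^(rT) = (600.28 − 25.9182)·e^0.037050 = 574.3618 × 1.037745 = 596.0411
Market S$572.86 < fair 596.0411: forward underpriced → reverse cash-and-carry (short the stock, invest proceeds at r, pay the dividends, go long the forward).
Profit at T = |F_mkt − F*| = |572.86 − 596.0411| = S$23.18 per share

S$23.18 per share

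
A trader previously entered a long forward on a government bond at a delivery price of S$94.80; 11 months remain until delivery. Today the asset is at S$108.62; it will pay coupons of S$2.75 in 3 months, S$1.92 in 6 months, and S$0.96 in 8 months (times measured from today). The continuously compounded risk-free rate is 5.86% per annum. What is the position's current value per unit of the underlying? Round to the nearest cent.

S$13.28

PV(remaining coupons) I = 2.75·e^(−0.0586·3/12) + 1.92·e^(−0.0586·6/12) + 0.96·e^(−0.0586·8/12) = 5.4978
Current forward F = (S − I)·e^(rT) = (108.62 − 5.4978)·e^(0.0586·11/12) = 103.1222 × 1.055186 = 108.8131
Value (long) = (F − K)·e^(−rT) = (108.8131 − 94.80) × 0.947701 = 13.2802
Value = S$13.28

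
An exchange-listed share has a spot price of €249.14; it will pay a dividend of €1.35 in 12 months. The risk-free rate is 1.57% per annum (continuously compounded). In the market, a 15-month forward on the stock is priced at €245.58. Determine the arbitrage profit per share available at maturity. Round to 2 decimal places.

€7.14 per share

PV(dividends) I = 1.35·e^(−0.0157·12/12) = 1.3290
Fair forward F* = (S − I)·e^(rT) = (249.14 − 1.3290)·e^0.019625 = 247.8110 × 1.019819 = 252.7224
Market €245.58 < fair 252.7224: forward underpriced → reverse cash-and-carry (short the stock, invest proceeds at r, pay the dividends, go long the forward).
Profit at T = |F_mkt − F*| = |245.58 − 252.7224| = €7.14 per share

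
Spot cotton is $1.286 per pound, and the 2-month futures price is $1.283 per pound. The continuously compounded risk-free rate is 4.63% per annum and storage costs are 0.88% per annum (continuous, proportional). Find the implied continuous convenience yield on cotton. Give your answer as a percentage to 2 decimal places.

F = S·e^((r+u−y)T) ⇒ (r+u−y) = ln(F/S)/T
ln(1.283/1.286) = -0.002336; /T ⇒ -0.014016
y = r + u − ln(F/S)/T = 0.0463 + 0.0088 + 0.014016 = 0.069116
y = 6.91%

6.91%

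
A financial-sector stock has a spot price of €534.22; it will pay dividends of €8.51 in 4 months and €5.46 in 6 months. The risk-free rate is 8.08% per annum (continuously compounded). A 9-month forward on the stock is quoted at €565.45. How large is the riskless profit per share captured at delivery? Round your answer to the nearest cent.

PV(dividends) I = 8.51·e^(−0.0808·4/12) + 5.46·e^(−0.0808·6/12) = 13.5277
Fair forward F* = (S − I)·e^(rT) = (534.22 − 13.5277)·e^0.060600 = 520.6923 × 1.062474 = 553.2220
Market €565.45 > fair 553.2220: forward overpriced → cash-and-carry (borrow at r, buy the stock and collect the dividends, short the forward).
Profit at T = |F_mkt − F*| = |565.45 − 553.2220| = €12.23 per share

€12.23 per share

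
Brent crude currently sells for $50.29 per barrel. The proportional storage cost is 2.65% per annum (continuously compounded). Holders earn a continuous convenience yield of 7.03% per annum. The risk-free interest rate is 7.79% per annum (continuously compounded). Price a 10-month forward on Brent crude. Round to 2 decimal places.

$51.74 per barrel

Net carry = r + u − y = 0.0779 + 0.0265 − 0.0703 = 0.0341
F = S·e^((r+u−y)T) = 50.29 · e^(0.0341 × 10/12) = 50.29 · e^0.028417
= 50.29 × 1.028825 = $51.74 per barrel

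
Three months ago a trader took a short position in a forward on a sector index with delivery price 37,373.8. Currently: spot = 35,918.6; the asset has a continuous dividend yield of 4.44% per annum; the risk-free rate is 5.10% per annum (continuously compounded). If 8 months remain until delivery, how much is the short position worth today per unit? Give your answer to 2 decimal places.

1253.46

Current fair forward for the remaining 8 months: F = S·e^((r − q)·T), (r − q) = 0.0510 − 0.0444 = 0.0066
F = 35918.6 · e^(0.0066 × 8/12) = 35918.6 × 1.00440969 = 36076.9899
Value of long forward = (F − K)·e^(−rT) = (36076.9899 − 37373.8) · e^(−0.0510·8/12)
= -1296.8101 × 0.96657150 = -1253.46
Short position value = −(long value) = 1253.46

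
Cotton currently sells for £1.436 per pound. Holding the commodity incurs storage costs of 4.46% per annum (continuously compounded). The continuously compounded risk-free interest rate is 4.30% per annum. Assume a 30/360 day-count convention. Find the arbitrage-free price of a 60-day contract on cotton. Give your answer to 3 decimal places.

£1.457 per pound

Net carry = r + u − y = 0.0430 + 0.0446 − 0.0000 = 0.0876
F = S·e^((r+u−y)T) = 1.436 · e^(0.0876 × 60/360) = 1.436 · e^0.014600
= 1.436 × 1.014707 = £1.457 per pound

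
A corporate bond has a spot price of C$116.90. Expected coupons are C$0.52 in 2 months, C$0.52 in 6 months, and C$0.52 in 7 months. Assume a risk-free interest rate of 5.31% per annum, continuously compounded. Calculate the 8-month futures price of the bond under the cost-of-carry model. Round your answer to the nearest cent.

PV(coupons) I = 0.52·e^(−0.0531·2/12) + 0.52·e^(−0.0531·6/12) + 0.52·e^(−0.0531·7/12)
I = 0.5154 + 0.5064 + 0.5041 = 1.5259
F = (S − I)·e^(rT) = (116.90 − 1.5259) · e^(0.0531·8/12)
= 115.3741 · e^0.035400 = 115.3741 × 1.036034 = C$119.53

C$119.53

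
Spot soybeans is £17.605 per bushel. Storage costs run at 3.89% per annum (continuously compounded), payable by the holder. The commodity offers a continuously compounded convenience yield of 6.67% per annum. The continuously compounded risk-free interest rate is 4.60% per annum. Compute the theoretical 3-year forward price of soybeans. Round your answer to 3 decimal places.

£18.593 per bushel

Net carry = r + u − y = 0.0460 + 0.0389 − 0.0667 = 0.0182
F = S·e^((r+u−y)T) = 17.605 · e^(0.0182 × 3) = 17.605 · e^0.054600
= 17.605 × 1.056118 = £18.593 per bushel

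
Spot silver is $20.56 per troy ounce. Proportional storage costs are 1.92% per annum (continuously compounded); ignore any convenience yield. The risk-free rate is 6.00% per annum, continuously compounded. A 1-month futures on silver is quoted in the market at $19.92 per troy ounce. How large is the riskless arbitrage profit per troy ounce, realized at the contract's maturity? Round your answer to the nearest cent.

$0.78 per troy ounce

Fair futures: F* = S·e^(carry·T), with carry = (r + u) = 0.0600 + 0.0192 = 0.0792
F* = 20.56 · e^(0.0792 × 1/12) = 20.56 · e^0.006600 = 20.56 × 1.006622 = $20.6961
Market $19.92 < fair $20.6961: forward underpriced → reverse cash-and-carry (short spot, go long the forward).
At maturity, profit = |F_mkt − F*| = |19.92 − 20.6961| = $0.78 per troy ounce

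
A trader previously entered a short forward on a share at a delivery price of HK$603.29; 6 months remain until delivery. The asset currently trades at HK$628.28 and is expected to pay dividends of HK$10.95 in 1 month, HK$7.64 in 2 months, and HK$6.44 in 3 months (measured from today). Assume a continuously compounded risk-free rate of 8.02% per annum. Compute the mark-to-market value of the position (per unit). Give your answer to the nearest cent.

-HK$23.98

PV(remaining dividends) I = 10.95·e^(−0.0802·1/12) + 7.64·e^(−0.0802·2/12) + 6.44·e^(−0.0802·3/12) = 24.7278
Current forward F = (S − I)·e^(rT) = (628.28 − 24.7278)·e^(0.0802·6/12) = 603.5522 × 1.040915 = 628.2465
Value (long) = (F − K)·e^(−rT) = (628.2465 − 603.29) × 0.960693 = 23.9755
Short position value = −(long value) = -HK$23.98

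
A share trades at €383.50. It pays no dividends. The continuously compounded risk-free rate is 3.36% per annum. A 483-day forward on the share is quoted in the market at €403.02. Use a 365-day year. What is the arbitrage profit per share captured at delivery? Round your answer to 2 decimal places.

Fair forward: F* = S·e^(carry·T), with carry = r = 0.0336
F* = 383.50 · e^(0.0336 × 483/365) = 383.50 · e^0.044462 = 383.50 × 1.045465 = €400.9358
Market €403.02 > fair €400.9358: forward overpriced → cash-and-carry (buy spot, short the forward).
At maturity, profit = |F_mkt − F*| = |403.02 − 400.9358| = €2.08 per share

€2.08 per share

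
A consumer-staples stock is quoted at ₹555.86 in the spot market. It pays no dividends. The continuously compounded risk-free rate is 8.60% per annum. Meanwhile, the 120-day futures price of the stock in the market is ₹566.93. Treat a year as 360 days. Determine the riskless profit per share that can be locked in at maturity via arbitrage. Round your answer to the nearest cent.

Fair futures: F* = S·e^(carry·T), with carry = r = 0.0860
F* = 555.86 · e^(0.0860 × 120/360) = 555.86 · e^0.028667 = 555.86 × 1.029082 = ₹572.0255
Market ₹566.93 < fair ₹572.0255: forward underpriced → reverse cash-and-carry (short spot, go long the forward).
At maturity, profit = |F_mkt − F*| = |566.93 − 572.0255| = ₹5.10 per share

₹5.10 per share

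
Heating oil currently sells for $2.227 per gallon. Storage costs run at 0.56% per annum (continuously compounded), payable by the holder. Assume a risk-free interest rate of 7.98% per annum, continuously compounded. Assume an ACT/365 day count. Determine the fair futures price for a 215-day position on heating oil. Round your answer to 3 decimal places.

$2.342 per gallon

Net carry = r + u − y = 0.0798 + 0.0056 − 0.0000 = 0.0854
F = S·e^((r+u−y)T) = 2.227 · e^(0.0854 × 215/365) = 2.227 · e^0.050304
= 2.227 × 1.051591 = $2.342 per gallon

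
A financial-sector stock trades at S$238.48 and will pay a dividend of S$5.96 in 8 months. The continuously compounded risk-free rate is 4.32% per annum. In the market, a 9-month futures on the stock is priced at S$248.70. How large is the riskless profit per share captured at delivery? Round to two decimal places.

S$8.35 per share

PV(dividends) I = 5.96·e^(−0.0432·8/12) = 5.7908
Fair futures F* = (S − I)·e^(rT) = (238.48 − 5.7908)·e^0.032400 = 232.6892 × 1.032931 = 240.3519
Market S$248.70 > fair 240.3519: forward overpriced → cash-and-carry (borrow at r, buy the stock and collect the dividends, short the forward).
Profit at T = |F_mkt − F*| = |248.70 − 240.3519| = S$8.35 per share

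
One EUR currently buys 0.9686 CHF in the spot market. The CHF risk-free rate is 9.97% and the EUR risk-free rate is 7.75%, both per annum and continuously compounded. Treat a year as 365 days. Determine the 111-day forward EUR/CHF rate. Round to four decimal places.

0.9752

F = S·e^((r_CHF − r_EUR)T) = 0.9686 · e^((0.0997 − 0.0775) × 111/365)
= 0.9686 · e^0.006751 = 0.9686 × 1.006774
F = 0.9752 CHF per EUR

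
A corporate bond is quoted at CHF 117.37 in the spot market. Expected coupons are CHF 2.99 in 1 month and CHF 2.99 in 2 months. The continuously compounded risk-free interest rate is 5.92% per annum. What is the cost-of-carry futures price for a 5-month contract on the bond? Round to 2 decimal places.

CHF 114.22

PV(coupons) I = 2.99·e^(−0.0592·1/12) + 2.99·e^(−0.0592·2/12)
I = 2.9753 + 2.9606 = 5.9359
F = (S − I)·e^(rT) = (117.37 − 5.9359) · e^(0.0592·5/12)
= 111.4341 · e^0.024667 = 111.4341 × 1.024974 = CHF 114.22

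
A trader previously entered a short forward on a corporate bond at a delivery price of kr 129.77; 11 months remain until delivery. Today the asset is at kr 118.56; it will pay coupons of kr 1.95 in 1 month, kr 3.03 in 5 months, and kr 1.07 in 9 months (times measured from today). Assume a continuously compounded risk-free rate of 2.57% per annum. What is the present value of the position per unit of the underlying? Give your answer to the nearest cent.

kr 14.18

PV(remaining coupons) I = 1.95·e^(−0.0257·1/12) + 3.03·e^(−0.0257·5/12) + 1.07·e^(−0.0257·9/12) = 5.9931
Current forward F = (S − I)·e^(rT) = (118.56 − 5.9931)·e^(0.0257·11/12) = 112.5669 × 1.023838 = 115.2503
Value (long) = (F − K)·e^(−rT) = (115.2503 − 129.77) × 0.976717 = -14.1816
Short position value = −(long value) = kr 14.18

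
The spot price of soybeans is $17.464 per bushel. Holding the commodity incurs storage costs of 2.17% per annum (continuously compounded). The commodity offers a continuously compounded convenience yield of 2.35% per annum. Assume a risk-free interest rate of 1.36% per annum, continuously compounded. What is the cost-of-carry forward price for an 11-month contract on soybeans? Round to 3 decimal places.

$17.654 per bushel

Net carry = r + u − y = 0.0136 + 0.0217 − 0.0235 = 0.0118
F = S·e^((r+u−y)T) = 17.464 · e^(0.0118 × 11/12) = 17.464 · e^0.010817
= 17.464 × 1.010876 = $17.654 per bushel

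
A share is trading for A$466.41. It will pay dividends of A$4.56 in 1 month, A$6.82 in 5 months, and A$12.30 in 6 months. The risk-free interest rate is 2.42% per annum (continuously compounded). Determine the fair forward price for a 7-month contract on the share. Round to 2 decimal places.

PV(dividends) I = 4.56·e^(−0.0242·1/12) + 6.82·e^(−0.0242·5/12) + 12.30·e^(−0.0242·6/12)
I = 4.5508 + 6.7516 + 12.1521 = 23.4545
F = (S − I)·e^(rT) = (466.41 − 23.4545) · e^(0.0242·7/12)
= 442.9555 · e^0.014117 = 442.9555 × 1.014217 = A$449.25

A$449.25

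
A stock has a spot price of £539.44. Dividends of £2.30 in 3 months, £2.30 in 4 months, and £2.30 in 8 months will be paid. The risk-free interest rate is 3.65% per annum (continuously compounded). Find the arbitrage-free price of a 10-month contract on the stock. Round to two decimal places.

PV(dividends) I = 2.30·e^(−0.0365·3/12) + 2.30·e^(−0.0365·4/12) + 2.30·e^(−0.0365·8/12)
I = 2.2791 + 2.2722 + 2.2447 = 6.7960
F = (S − I)·e^(rT) = (539.44 − 6.7960) · e^(0.0365·10/12)
= 532.6440 · e^0.030417 = 532.6440 × 1.030884 = £549.09

£549.09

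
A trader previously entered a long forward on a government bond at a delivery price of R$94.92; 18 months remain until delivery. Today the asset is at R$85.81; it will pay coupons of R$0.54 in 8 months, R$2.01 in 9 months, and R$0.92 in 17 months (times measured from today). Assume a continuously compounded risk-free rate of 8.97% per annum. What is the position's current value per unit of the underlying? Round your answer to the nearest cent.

-R$0.36

PV(remaining coupons) I = 0.54·e^(−0.0897·8/12) + 2.01·e^(−0.0897·9/12) + 0.92·e^(−0.0897·17/12) = 3.1981
Current forward F = (S − I)·e^(rT) = (85.81 − 3.1981)·e^(0.0897·18/12) = 82.6119 × 1.144022 = 94.5098
Value (long) = (F − K)·e^(−rT) = (94.5098 − 94.92) × 0.874109 = -0.3586
Value = -R$0.36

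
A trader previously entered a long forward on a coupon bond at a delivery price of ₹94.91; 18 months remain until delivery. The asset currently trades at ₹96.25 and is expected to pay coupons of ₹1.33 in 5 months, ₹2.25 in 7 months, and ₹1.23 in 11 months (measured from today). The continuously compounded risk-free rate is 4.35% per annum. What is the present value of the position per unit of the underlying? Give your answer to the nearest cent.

PV(remaining coupons) I = 1.33·e^(−0.0435·5/12) + 2.25·e^(−0.0435·7/12) + 1.23·e^(−0.0435·11/12) = 4.6817
Current forward F = (S − I)·e^(rT) = (96.25 − 4.6817)·e^(0.0435·18/12) = 91.5683 × 1.067426 = 97.7424
Value (long) = (F − K)·e^(−rT) = (97.7424 − 94.91) × 0.936833 = 2.6535
Value = ₹2.65

₹2.65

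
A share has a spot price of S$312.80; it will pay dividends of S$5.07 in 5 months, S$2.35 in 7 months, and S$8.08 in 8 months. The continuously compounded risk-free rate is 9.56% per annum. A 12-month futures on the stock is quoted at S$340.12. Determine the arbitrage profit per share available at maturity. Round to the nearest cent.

S$12.09 per share

PV(dividends) I = 5.07·e^(−0.0956·5/12) + 2.35·e^(−0.0956·7/12) + 8.08·e^(−0.0956·8/12) = 14.6757
Fair futures F* = (S − I)·e^(rT) = (312.80 − 14.6757)·e^0.095600 = 298.1243 × 1.100319 = 328.0318
Market S$340.12 > fair 328.0318: forward overpriced → cash-and-carry (borrow at r, buy the stock and collect the dividends, short the forward).
Profit at T = |F_mkt − F*| = |340.12 − 328.0318| = S$12.09 per share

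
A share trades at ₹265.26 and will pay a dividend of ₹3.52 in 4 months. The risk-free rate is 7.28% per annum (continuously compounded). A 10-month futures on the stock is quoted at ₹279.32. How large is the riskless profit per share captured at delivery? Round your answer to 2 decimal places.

₹1.12 per share

PV(dividends) I = 3.52·e^(−0.0728·4/12) = 3.4356
Fair futures F* = (S − I)·e^(rT) = (265.26 − 3.4356)·e^0.060667 = 261.8244 × 1.062545 = 278.2002
Market ₹279.32 > fair 278.2002: forward overpriced → cash-and-carry (borrow at r, buy the stock and collect the dividends, short the forward).
Profit at T = |F_mkt − F*| = |279.32 − 278.2002| = ₹1.12 per share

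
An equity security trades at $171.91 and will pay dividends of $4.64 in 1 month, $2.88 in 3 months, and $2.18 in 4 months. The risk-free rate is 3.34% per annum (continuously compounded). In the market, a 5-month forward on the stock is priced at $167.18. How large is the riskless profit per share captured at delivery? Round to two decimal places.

PV(dividends) I = 4.64·e^(−0.0334·1/12) + 2.88·e^(−0.0334·3/12) + 2.18·e^(−0.0334·4/12) = 9.6390
Fair forward F* = (S − I)·e^(rT) = (171.91 − 9.6390)·e^0.013917 = 162.2710 × 1.014014 = 164.5451
Market $167.18 > fair 164.5451: forward overpriced → cash-and-carry (borrow at r, buy the stock and collect the dividends, short the forward).
Profit at T = |F_mkt − F*| = |167.18 − 164.5451| = $2.63 per share

$2.63 per share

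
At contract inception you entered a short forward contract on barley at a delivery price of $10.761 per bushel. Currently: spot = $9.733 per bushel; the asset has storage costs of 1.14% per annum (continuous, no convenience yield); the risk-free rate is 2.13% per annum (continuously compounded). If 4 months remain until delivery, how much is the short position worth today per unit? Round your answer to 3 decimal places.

$0.915 per bushel

Current fair forward for the remaining 4 months: F = S·e^((r + u)·T), (r + u) = 0.0213 + 0.0114 = 0.0327
F = 9.733 · e^(0.0327 × 4/12) = 9.733 × 1.010960 = 9.8397
Value of long forward = (F − K)·e^(−rT) = (9.8397 − 10.761) · e^(−0.0213·4/12)
= -0.9213 × 0.992925 = -0.915
Short position value = −(long value) = $0.915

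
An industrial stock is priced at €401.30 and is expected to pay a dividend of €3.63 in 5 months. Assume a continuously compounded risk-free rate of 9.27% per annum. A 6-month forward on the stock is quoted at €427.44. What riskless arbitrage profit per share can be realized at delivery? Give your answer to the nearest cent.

€10.76 per share

PV(dividends) I = 3.63·e^(−0.0927·5/12) = 3.4925
Fair forward F* = (S − I)·e^(rT) = (401.30 − 3.4925)·e^0.046350 = 397.8075 × 1.047441 = 416.6799
Market €427.44 > fair 416.6799: forward overpriced → cash-and-carry (borrow at r, buy the stock and collect the dividends, short the forward).
Profit at T = |F_mkt − F*| = |427.44 − 416.6799| = €10.76 per share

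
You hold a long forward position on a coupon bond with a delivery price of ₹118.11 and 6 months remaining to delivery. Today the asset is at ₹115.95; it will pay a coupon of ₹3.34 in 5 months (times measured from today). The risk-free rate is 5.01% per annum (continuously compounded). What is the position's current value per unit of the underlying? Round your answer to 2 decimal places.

-₹2.51

PV(remaining coupons) I = 3.34·e^(−0.0501·5/12) = 3.2710
Current forward F = (S − I)·e^(rT) = (115.95 − 3.2710)·e^(0.0501·6/12) = 112.6790 × 1.025366 = 115.5372
Value (long) = (F − K)·e^(−rT) = (115.5372 − 118.11) × 0.975261 = -2.5092
Value = -₹2.51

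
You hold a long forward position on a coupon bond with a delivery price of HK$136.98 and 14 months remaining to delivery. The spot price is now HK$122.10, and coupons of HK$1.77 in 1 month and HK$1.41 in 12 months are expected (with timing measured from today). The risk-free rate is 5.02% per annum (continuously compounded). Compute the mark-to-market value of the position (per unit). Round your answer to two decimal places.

-HK$10.19

PV(remaining coupons) I = 1.77·e^(−0.0502·1/12) + 1.41·e^(−0.0502·12/12) = 3.1036
Current forward F = (S − I)·e^(rT) = (122.10 − 3.1036)·e^(0.0502·14/12) = 118.9964 × 1.060316 = 126.1738
Value (long) = (F − K)·e^(−rT) = (126.1738 − 136.98) × 0.943115 = -10.1915
Value = -HK$10.19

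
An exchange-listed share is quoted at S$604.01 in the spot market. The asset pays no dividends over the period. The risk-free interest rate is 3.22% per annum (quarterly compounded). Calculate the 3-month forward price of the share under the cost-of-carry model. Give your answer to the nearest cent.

S$608.87

F = S · (1+r/4)^(4T)
= 604.01 × 1.008050
F = S$608.87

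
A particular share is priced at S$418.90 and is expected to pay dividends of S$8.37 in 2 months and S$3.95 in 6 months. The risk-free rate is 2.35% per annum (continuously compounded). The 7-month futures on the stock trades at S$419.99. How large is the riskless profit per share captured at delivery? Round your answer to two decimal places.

PV(dividends) I = 8.37·e^(−0.0235·2/12) + 3.95·e^(−0.0235·6/12) = 12.2411
Fair futures F* = (S − I)·e^(rT) = (418.90 − 12.2411)·e^0.013708 = 406.6589 × 1.013802 = 412.2716
Market S$419.99 > fair 412.2716: forward overpriced → cash-and-carry (borrow at r, buy the stock and collect the dividends, short the forward).
Profit at T = |F_mkt − F*| = |419.99 − 412.2716| = S$7.72 per share

S$7.72 per share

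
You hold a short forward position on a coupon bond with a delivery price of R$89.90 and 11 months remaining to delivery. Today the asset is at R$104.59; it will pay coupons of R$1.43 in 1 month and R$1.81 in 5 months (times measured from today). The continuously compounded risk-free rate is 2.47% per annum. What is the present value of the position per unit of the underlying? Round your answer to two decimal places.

-R$13.48

PV(remaining coupons) I = 1.43·e^(−0.0247·1/12) + 1.81·e^(−0.0247·5/12) = 3.2185
Current forward F = (S − I)·e^(rT) = (104.59 − 3.2185)·e^(0.0247·11/12) = 101.3715 × 1.022900 = 103.6929
Value (long) = (F − K)·e^(−rT) = (103.6929 − 89.90) × 0.977613 = 13.4841
Short position value = −(long value) = -R$13.48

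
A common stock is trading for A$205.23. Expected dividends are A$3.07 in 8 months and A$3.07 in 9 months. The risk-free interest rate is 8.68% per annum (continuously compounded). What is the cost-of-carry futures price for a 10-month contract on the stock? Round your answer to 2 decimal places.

A$214.42

PV(dividends) I = 3.07·e^(−0.0868·8/12) + 3.07·e^(−0.0868·9/12)
I = 2.8974 + 2.8765 = 5.7739
F = (S − I)·e^(rT) = (205.23 − 5.7739) · e^(0.0868·10/12)
= 199.4561 · e^0.072333 = 199.4561 × 1.075013 = A$214.42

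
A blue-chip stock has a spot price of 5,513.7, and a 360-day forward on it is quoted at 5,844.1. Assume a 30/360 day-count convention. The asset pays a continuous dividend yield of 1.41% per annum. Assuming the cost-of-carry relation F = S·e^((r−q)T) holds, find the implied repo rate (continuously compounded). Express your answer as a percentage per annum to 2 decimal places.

From F = S·e^((r−q)T): (r − q) = ln(F/S)/T
ln(5844.1/5513.7) = ln(1.059923) = 0.058196
(r − q) = 0.058196 / (360/360) = 0.058196
r = ln(F/S)/T + q = 0.058196 + 0.0141 = 0.072296
r = 7.23%

7.23%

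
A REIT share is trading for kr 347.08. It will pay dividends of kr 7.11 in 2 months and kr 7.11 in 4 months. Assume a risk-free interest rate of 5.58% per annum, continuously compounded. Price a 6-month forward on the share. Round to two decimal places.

PV(dividends) I = 7.11·e^(−0.0558·2/12) + 7.11·e^(−0.0558·4/12)
I = 7.0442 + 6.9790 = 14.0232
F = (S − I)·e^(rT) = (347.08 − 14.0232) · e^(0.0558·6/12)
= 333.0568 · e^0.027900 = 333.0568 × 1.028293 = kr 342.48

kr 342.48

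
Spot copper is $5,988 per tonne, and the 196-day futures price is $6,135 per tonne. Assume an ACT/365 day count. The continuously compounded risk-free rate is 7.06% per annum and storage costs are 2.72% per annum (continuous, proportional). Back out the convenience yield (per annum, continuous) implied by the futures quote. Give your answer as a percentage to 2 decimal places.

5.26%

F = S·e^((r+u−y)T) ⇒ (r+u−y) = ln(F/S)/T
ln(6135/5988) = 0.024253; /T ⇒ 0.045165
y = r + u − ln(F/S)/T = 0.0706 + 0.0272 − 0.045165 = 0.052635
y = 5.26%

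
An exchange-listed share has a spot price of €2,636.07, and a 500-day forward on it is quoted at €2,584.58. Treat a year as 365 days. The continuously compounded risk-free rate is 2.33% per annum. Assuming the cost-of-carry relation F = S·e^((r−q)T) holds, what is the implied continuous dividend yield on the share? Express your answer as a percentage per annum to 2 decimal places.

From F = S·e^((r−q)T): (r − q) = ln(F/S)/T
ln(2584.58/2636.07) = ln(0.980467) = -0.019726
(r − q) = -0.019726 / (500/365) = -0.014400
q = r − ln(F/S)/T = 0.0233 + 0.014400 = 0.037700
q = 3.77%

3.77%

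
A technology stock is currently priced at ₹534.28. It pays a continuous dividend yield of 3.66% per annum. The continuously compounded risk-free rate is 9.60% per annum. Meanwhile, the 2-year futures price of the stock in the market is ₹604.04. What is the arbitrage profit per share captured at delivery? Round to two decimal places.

Fair futures: F* = S·e^(carry·T), with carry = (r − q) = 0.0960 − 0.0366 = 0.0594
F* = 534.28 · e^(0.0594 × 2) = 534.28 · e^0.118800 = 534.28 × 1.126145 = ₹601.6768
Market ₹604.04 > fair ₹601.6768: forward overpriced → cash-and-carry (buy spot, short the forward).
At maturity, profit = |F_mkt − F*| = |604.04 − 601.6768| = ₹2.36 per share

₹2.36 per share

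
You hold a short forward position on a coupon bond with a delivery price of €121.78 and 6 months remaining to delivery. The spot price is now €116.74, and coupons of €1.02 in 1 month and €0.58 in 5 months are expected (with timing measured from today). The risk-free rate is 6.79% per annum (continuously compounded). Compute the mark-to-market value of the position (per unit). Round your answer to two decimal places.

PV(remaining coupons) I = 1.02·e^(−0.0679·1/12) + 0.58·e^(−0.0679·5/12) = 1.5781
Current forward F = (S − I)·e^(rT) = (116.74 − 1.5781)·e^(0.0679·6/12) = 115.1619 × 1.034533 = 119.1388
Value (long) = (F − K)·e^(−rT) = (119.1388 − 121.78) × 0.966620 = -2.5530
Short position value = −(long value) = €2.55

€2.55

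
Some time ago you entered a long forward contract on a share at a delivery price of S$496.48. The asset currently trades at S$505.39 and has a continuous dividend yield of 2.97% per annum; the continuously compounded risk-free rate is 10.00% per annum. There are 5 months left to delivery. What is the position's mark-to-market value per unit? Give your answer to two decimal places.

S$22.96

Current fair forward for the remaining 5 months: F = S·e^((r − q)·T), (r − q) = 0.1000 − 0.0297 = 0.0703
F = 505.39 · e^(0.0703 × 5/12) = 505.39 × 1.029725 = 520.4127
Value of long forward = (F − K)·e^(−rT) = (520.4127 − 496.48) · e^(−0.1000·5/12)
= 23.9327 × 0.959189 = 22.96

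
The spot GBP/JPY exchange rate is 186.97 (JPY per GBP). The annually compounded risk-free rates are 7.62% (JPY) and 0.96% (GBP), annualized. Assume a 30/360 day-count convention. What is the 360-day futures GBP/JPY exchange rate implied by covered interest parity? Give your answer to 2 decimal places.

By covered interest parity, F = S · (1+r_JPY)^T / (1+r_GBP)^T
= 186.97 × 1.076200 / 1.009600 = 186.97 × 1.065967
F = 199.30 JPY per GBP

199.30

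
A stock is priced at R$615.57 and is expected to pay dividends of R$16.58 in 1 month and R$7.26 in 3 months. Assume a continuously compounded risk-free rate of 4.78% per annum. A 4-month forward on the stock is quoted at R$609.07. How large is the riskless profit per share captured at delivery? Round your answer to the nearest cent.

PV(dividends) I = 16.58·e^(−0.0478·1/12) + 7.26·e^(−0.0478·3/12) = 23.6878
Fair forward F* = (S − I)·e^(rT) = (615.57 − 23.6878)·e^0.015933 = 591.8822 × 1.016061 = 601.3884
Market R$609.07 > fair 601.3884: forward overpriced → cash-and-carry (borrow at r, buy the stock and collect the dividends, short the forward).
Profit at T = |F_mkt − F*| = |609.07 − 601.3884| = R$7.68 per share

R$7.68 per share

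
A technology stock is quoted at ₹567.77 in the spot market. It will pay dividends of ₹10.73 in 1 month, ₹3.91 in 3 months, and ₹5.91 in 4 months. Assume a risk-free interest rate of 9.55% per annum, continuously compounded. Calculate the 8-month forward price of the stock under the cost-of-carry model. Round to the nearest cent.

PV(dividends) I = 10.73·e^(−0.0955·1/12) + 3.91·e^(−0.0955·3/12) + 5.91·e^(−0.0955·4/12)
I = 10.6449 + 3.8178 + 5.7248 = 20.1875
F = (S − I)·e^(rT) = (567.77 − 20.1875) · e^(0.0955·8/12)
= 547.5825 · e^0.063667 = 547.5825 × 1.065737 = ₹583.58

₹583.58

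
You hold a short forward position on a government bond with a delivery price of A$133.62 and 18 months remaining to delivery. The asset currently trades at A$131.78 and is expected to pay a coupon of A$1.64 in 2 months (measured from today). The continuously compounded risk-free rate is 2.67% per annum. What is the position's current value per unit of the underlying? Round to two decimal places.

-A$1.77

PV(remaining coupons) I = 1.64·e^(−0.0267·2/12) = 1.6327
Current forward F = (S − I)·e^(rT) = (131.78 − 1.6327)·e^(0.0267·18/12) = 130.1473 × 1.040863 = 135.4655
Value (long) = (F − K)·e^(−rT) = (135.4655 − 133.62) × 0.960741 = 1.7730
Short position value = −(long value) = -A$1.77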